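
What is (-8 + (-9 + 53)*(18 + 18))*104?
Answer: 163904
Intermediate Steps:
(-8 + (-9 + 53)*(18 + 18))*104 = (-8 + 44*36)*104 = (-8 + 1584)*104 = 1576*104 = 163904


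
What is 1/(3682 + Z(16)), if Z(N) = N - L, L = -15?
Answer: 1/3713 ≈ 0.00026932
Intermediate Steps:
Z(N) = 15 + N (Z(N) = N - 1*(-15) = N + 15 = 15 + N)
1/(3682 + Z(16)) = 1/(3682 + (15 + 16)) = 1/(3682 + 31) = 1/3713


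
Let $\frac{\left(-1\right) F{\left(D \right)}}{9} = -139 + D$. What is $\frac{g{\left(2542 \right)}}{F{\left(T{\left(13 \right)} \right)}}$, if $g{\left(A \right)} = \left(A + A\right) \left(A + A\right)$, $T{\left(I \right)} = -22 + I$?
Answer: $\frac{6461764}{333} \approx 19405.0$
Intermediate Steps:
$g{\left(A \right)} = 4 A^{2}$ ($g{\left(A \right)} = 2 A 2 A = 4 A^{2}$)
$F{\left(D \right)} = 1251 - 9 D$ ($F{\left(D \right)} = - 9 \left(-139 + D\right) = 1251 - 9 D$)
$\frac{g{\left(2542 \right)}}{F{\left(T{\left(13 \right)} \right)}} = \frac{4 \cdot 2542^{2}}{1251 - 9 \left(-22 + 13\right)} = \frac{4 \cdot 6461764}{1251 - -81} = \frac{25847056}{1251 + 81} = \frac{25847056}{1332} = 25847056 \cdot \frac{1}{1332} = \frac{6461764}{333}$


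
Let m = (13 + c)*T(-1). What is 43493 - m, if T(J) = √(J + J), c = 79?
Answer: 43493 - 92*I*√2 ≈ 43493.0 - 130.11*I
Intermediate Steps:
T(J) = √2*√J (T(J) = √(2*J) = √2*√J)
m = 92*I*√2 (m = (13 + 79)*(√2*√(-1)) = 92*(√2*I) = 92*(I*√2) = 92*I*√2 ≈ 130.11*I)
43493 - m = 43493 - 92*I*√2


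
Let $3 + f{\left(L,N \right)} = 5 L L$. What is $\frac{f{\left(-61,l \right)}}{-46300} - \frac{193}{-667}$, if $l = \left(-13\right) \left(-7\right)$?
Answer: $- \frac{1735817}{15441050} \approx -0.11242$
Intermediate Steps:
$l = 91$
$f{\left(L,N \right)} = -3 + 5 L^{2}$ ($f{\left(L,N \right)} = -3 + 5 L L = -3 + 5 L^{2}$)
$\frac{f{\left(-61,l \right)}}{-46300} - \frac{193}{-667} = \frac{-3 + 5 \left(-61\right)^{2}}{-46300} - \frac{193}{-667} = \left(-3 + 5 \cdot 3721\right) \left(- \frac{1}{46300}\right) - - \frac{193}{667} = \left(-3 + 18605\right) \left(- \frac{1}{46300}\right) + \frac{193}{667} = 18602 \left(- \frac{1}{46300}\right) + \frac{193}{667} = - \frac{9301}{23150} + \frac{193}{667} = - \frac{1735817}{15441050}$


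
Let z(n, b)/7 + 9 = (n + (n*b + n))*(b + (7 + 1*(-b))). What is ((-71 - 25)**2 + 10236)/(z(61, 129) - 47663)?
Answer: 6484/114611 ≈ 0.056574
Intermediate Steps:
z(n, b) = -63 + 98*n + 49*b*n (z(n, b) = -63 + 7*((n + (n*b + n))*(b + (7 + 1*(-b)))) = -63 + 7*((n + (b*n + n))*(b + (7 - b))) = -63 + 7*((n + (n + b*n))*7) = -63 + 7*((2*n + b*n)*7) = -63 + 7*(14*n + 7*b*n) = -63 + (98*n + 49*b*n) = -63 + 98*n + 49*b*n)
((-71 - 25)**2 + 10236)/(z(61, 129) - 47663) = ((-71 - 25)**2 + 10236)/((-63 + 98*61 + 49*129*61) - 47663) = ((-96)**2 + 10236)/((-63 + 5978 + 385581) - 47663) = (9216 + 10236)/(391496 - 47663) = 19452/343833 = 19452*(1/343833) = 6484/114611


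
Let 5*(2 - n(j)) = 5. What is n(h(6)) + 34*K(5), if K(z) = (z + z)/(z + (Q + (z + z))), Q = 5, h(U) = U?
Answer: 18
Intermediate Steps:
K(z) = 2*z/(5 + 3*z) (K(z) = (z + z)/(z + (5 + (z + z))) = (2*z)/(z + (5 + 2*z)) = (2*z)/(5 + 3*z) = 2*z/(5 + 3*z))
n(j) = 1 (n(j) = 2 - 1/5*5 = 2 - 1 = 1)
n(h(6)) + 34*K(5) = 1 + 34*(2*5/(5 + 3*5)) = 1 + 34*(2*5/(5 + 15)) = 1 + 34*(2*5/20) = 1 + 34*(2*5*(1/20)) = 1 + 34*(1/2) = 1 + 17 = 18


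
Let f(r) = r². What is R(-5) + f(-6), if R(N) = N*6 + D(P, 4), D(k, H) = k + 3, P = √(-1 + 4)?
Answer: 9 + √3 ≈ 10.732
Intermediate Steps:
P = √3 ≈ 1.7320
D(k, H) = 3 + k
R(N) = 3 + √3 + 6*N (R(N) = N*6 + (3 + √3) = 6*N + (3 + √3) = 3 + √3 + 6*N)
R(-5) + f(-6) = (3 + √3 + 6*(-5)) + (-6)² = (3 + √3 - 30) + 36 = (-27 + √3) + 36 = 9 + √3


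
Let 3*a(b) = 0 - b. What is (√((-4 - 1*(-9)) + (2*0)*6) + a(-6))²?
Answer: (2 + √5)² ≈ 17.944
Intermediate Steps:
a(b) = -b/3 (a(b) = (0 - b)/3 = (-b)/3 = -b/3)
(√((-4 - 1*(-9)) + (2*0)*6) + a(-6))² = (√((-4 - 1*(-9)) + (2*0)*6) - ⅓*(-6))² = (√((-4 + 9) + 0*6) + 2)² = (√(5 + 0) + 2)² = (√5 + 2)² = (2 + √5)²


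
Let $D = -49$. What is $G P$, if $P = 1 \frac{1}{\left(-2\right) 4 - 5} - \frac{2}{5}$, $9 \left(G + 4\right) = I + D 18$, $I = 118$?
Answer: $\frac{4960}{117} \approx 42.393$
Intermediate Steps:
$G = - \frac{800}{9}$ ($G = -4 + \frac{118 - 882}{9} = -4 + \frac{1}{9} \left(-764\right) = -4 - \frac{764}{9} = - \frac{800}{9} \approx -88.889$)
$P = - \frac{31}{65}$ ($P = 1 \frac{1}{-8 - 5} - \frac{2}{5} = 1 \frac{1}{-13} - \frac{2}{5} = 1 \left(- \frac{1}{13}\right) - \frac{2}{5} = - \frac{1}{13} - \frac{2}{5} = - \frac{31}{65} \approx -0.47692$)
$G P = \left(- \frac{800}{9}\right) \left(- \frac{31}{65}\right) = \frac{4960}{117}$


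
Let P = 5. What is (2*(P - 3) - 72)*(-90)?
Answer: 6120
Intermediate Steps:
(2*(P - 3) - 72)*(-90) = (2*(5 - 3) - 72)*(-90) = (2*2 - 72)*(-90) = (4 - 72)*(-90) = -68*(-90) = 6120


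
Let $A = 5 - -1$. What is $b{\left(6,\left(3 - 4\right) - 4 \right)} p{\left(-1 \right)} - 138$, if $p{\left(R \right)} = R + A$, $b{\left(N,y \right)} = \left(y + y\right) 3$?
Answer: $-288$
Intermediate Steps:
$A = 6$ ($A = 5 + 1 = 6$)
$b{\left(N,y \right)} = 6 y$ ($b{\left(N,y \right)} = 2 y 3 = 6 y$)
$p{\left(R \right)} = 6 + R$ ($p{\left(R \right)} = R + 6 = 6 + R$)
$b{\left(6,\left(3 - 4\right) - 4 \right)} p{\left(-1 \right)} - 138 = 6 \left(\left(3 - 4\right) - 4\right) \left(6 - 1\right) - 138 = 6 \left(-1 - 4\right) 5 - 138 = 6 \left(-5\right) 5 - 138 = \left(-30\right) 5 - 138 = -150 - 138 = -288$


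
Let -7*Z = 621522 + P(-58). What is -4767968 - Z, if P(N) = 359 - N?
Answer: -32753837/7 ≈ -4.6791e+6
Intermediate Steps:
Z = -621939/7 (Z = -(621522 + (359 - 1*(-58)))/7 = -(621522 + (359 + 58))/7 = -(621522 + 417)/7 = -1/7*621939 = -621939/7 ≈ -88848.)
-4767968 - Z = -4767968 - 1*(-621939/7) = -4767968 + 621939/7 = -32753837/7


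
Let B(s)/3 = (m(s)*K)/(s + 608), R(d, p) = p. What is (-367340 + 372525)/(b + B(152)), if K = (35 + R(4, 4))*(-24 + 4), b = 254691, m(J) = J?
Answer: 5185/254223 ≈ 0.020395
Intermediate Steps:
K = -780 (K = (35 + 4)*(-24 + 4) = 39*(-20) = -780)
B(s) = -2340*s/(608 + s) (B(s) = 3*((s*(-780))/(s + 608)) = 3*((-780*s)/(608 + s)) = 3*(-780*s/(608 + s)) = -2340*s/(608 + s))
(-367340 + 372525)/(b + B(152)) = (-367340 + 372525)/(254691 - 2340*152/(608 + 152)) = 5185/(254691 - 2340*152/760) = 5185/(254691 - 2340*152*1/760) = 5185/(254691 - 468) = 5185/254223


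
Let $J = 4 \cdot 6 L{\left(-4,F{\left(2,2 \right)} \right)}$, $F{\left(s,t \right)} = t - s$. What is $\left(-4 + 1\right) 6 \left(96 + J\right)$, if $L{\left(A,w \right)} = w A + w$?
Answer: $-1728$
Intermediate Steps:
$L{\left(A,w \right)} = w + A w$ ($L{\left(A,w \right)} = A w + w = w + A w$)
$J = 0$ ($J = 4 \cdot 6 \left(2 - 2\right) \left(1 - 4\right) = 24 \left(2 - 2\right) \left(-3\right) = 24 \cdot 0 \left(-3\right) = 24 \cdot 0 = 0$)
$\left(-4 + 1\right) 6 \left(96 + J\right) = \left(-4 + 1\right) 6 \left(96 + 0\right) = \left(-3\right) 6 \cdot 96 = \left(-18\right) 96 = -1728$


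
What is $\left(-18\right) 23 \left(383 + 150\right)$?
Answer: $-220662$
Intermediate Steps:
$\left(-18\right) 23 \left(383 + 150\right) = \left(-414\right) 533 = -220662$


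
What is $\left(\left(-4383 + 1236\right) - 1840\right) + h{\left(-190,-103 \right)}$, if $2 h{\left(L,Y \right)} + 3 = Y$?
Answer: $-5040$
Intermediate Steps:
$h{\left(L,Y \right)} = - \frac{3}{2} + \frac{Y}{2}$
$\left(\left(-4383 + 1236\right) - 1840\right) + h{\left(-190,-103 \right)} = \left(\left(-4383 + 1236\right) - 1840\right) + \left(- \frac{3}{2} + \frac{1}{2} \left(-103\right)\right) = \left(-3147 - 1840\right) - 53 = -4987 - 53 = -5040$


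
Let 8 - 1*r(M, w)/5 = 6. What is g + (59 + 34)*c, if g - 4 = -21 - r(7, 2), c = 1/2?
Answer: 39/2 ≈ 19.500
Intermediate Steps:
r(M, w) = 10 (r(M, w) = 40 - 5*6 = 40 - 30 = 10)
c = ½ ≈ 0.50000
g = -27 (g = 4 + (-21 - 1*10) = 4 + (-21 - 10) = 4 - 31 = -27)
g + (59 + 34)*c = -27 + (59 + 34)*(½) = -27 + 93*(½) = -27 + 93/2 = 39/2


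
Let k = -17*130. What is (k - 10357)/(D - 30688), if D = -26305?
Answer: 12567/56993 ≈ 0.22050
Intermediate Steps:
k = -2210
(k - 10357)/(D - 30688) = (-2210 - 10357)/(-26305 - 30688) = -12567/(-56993) = -12567*(-1/56993) = 12567/56993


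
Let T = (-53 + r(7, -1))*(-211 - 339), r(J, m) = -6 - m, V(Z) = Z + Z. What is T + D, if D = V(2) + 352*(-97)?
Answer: -2240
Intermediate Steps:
V(Z) = 2*Z
T = 31900 (T = (-53 + (-6 - 1*(-1)))*(-211 - 339) = (-53 + (-6 + 1))*(-550) = (-53 - 5)*(-550) = -58*(-550) = 31900)
D = -34140 (D = 2*2 + 352*(-97) = 4 - 34144 = -34140)
T + D = 31900 - 34140 = -2240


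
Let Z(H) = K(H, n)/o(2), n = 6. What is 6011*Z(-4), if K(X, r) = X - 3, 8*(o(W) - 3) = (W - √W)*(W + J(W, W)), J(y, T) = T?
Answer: -336616/31 - 42077*√2/31 ≈ -12778.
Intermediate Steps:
o(W) = 3 + W*(W - √W)/4 (o(W) = 3 + ((W - √W)*(W + W))/8 = 3 + ((W - √W)*(2*W))/8 = 3 + (2*W*(W - √W))/8 = 3 + W*(W - √W)/4)
K(X, r) = -3 + X
Z(H) = (-3 + H)/(4 - √2/2) (Z(H) = (-3 + H)/(3 - √2/2 + (¼)*2²) = (-3 + H)/(3 - √2/2 + (¼)*4) = (-3 + H)/(3 - √2/2 + 1) = (-3 + H)/(4 - √2/2))
6011*Z(-4) = 6011*(-24/31 - 3*√2/31 + (8/31)*(-4) + (1/31)*(-4)*√2) = 6011*(-24/31 - 3*√2/31 - 32/31 - 4*√2/31) = 6011*(-56/31 - 7*√2/31) = -336616/31 - 42077*√2/31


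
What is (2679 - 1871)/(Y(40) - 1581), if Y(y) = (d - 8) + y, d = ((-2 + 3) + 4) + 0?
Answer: -101/193 ≈ -0.52332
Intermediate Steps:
d = 5 (d = (1 + 4) + 0 = 5 + 0 = 5)
Y(y) = -3 + y (Y(y) = (5 - 8) + y = -3 + y)
(2679 - 1871)/(Y(40) - 1581) = (2679 - 1871)/((-3 + 40) - 1581) = 808/(37 - 1581) = 808/(-1544) = 808*(-1/1544) = -101/193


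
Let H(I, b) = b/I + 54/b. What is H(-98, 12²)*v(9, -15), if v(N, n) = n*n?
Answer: -96525/392 ≈ -246.24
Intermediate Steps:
v(N, n) = n²
H(I, b) = 54/b + b/I
H(-98, 12²)*v(9, -15) = (54/(12²) + 12²/(-98))*(-15)² = (54/144 + 144*(-1/98))*225 = (54*(1/144) - 72/49)*225 = (3/8 - 72/49)*225 = -429/392*225 = -96525/392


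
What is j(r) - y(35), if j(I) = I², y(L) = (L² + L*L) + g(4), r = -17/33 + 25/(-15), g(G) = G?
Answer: -296358/121 ≈ -2449.2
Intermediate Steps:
r = -24/11 (r = -17*1/33 + 25*(-1/15) = -17/33 - 5/3 = -24/11 ≈ -2.1818)
y(L) = 4 + 2*L² (y(L) = (L² + L*L) + 4 = (L² + L²) + 4 = 2*L² + 4 = 4 + 2*L²)
j(r) - y(35) = (-24/11)² - (4 + 2*35²) = 576/121 - (4 + 2*1225) = 576/121 - (4 + 2450) = 576/121 - 1*2454 = 576/121 - 2454 = -296358/121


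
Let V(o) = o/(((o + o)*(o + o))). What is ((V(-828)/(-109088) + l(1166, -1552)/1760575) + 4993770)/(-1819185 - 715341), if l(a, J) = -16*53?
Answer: -3176511077889494765887/1612198783078811827200 ≈ -1.9703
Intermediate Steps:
l(a, J) = -848
V(o) = 1/(4*o) (V(o) = o/(((2*o)*(2*o))) = o/((4*o²)) = o*(1/(4*o²)) = 1/(4*o))
((V(-828)/(-109088) + l(1166, -1552)/1760575) + 4993770)/(-1819185 - 715341) = ((((¼)/(-828))/(-109088) - 848/1760575) + 4993770)/(-1819185 - 715341) = ((((¼)*(-1/828))*(-1/109088) - 848*1/1760575) + 4993770)/(-2534526) = ((-1/3312*(-1/109088) - 848/1760575) + 4993770)*(-1/2534526) = ((1/361299456 - 848/1760575) + 4993770)*(-1/2534526) = (-306380178113/636094789747200 + 4993770)*(-1/2534526) = (3176511077889494765887/636094789747200)*(-1/2534526) = -3176511077889494765887/1612198783078811827200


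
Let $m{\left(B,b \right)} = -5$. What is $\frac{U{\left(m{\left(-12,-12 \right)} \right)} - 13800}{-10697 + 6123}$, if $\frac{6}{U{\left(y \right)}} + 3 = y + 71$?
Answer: $\frac{144899}{48027} \approx 3.017$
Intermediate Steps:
$U{\left(y \right)} = \frac{6}{68 + y}$ ($U{\left(y \right)} = \frac{6}{-3 + \left(y + 71\right)} = \frac{6}{-3 + \left(71 + y\right)} = \frac{6}{68 + y}$)
$\frac{U{\left(m{\left(-12,-12 \right)} \right)} - 13800}{-10697 + 6123} = \frac{\frac{6}{68 - 5} - 13800}{-10697 + 6123} = \frac{\frac{6}{63} - 13800}{-4574} = \left(6 \cdot \frac{1}{63} - 13800\right) \left(- \frac{1}{4574}\right) = \left(\frac{2}{21} - 13800\right) \left(- \frac{1}{4574}\right) = \left(- \frac{289798}{21}\right) \left(- \frac{1}{4574}\right) = \frac{144899}{48027}$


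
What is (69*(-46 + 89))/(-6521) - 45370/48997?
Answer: -33940913/24577649 ≈ -1.3810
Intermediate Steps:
(69*(-46 + 89))/(-6521) - 45370/48997 = (69*43)*(-1/6521) - 45370*1/48997 = 2967*(-1/6521) - 3490/3769 = -2967/6521 - 3490/3769 = -33940913/24577649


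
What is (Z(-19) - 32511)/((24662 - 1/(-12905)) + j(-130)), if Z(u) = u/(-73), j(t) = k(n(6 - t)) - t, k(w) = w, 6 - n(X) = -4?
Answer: -30627230020/23365096203 ≈ -1.3108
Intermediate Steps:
n(X) = 10 (n(X) = 6 - 1*(-4) = 6 + 4 = 10)
j(t) = 10 - t
Z(u) = -u/73 (Z(u) = u*(-1/73) = -u/73)
(Z(-19) - 32511)/((24662 - 1/(-12905)) + j(-130)) = (-1/73*(-19) - 32511)/((24662 - 1/(-12905)) + (10 - 1*(-130))) = (19/73 - 32511)/((24662 - 1*(-1/12905)) + (10 + 130)) = -2373284/(73*((24662 + 1/12905) + 140)) = -2373284/(73*(318263111/12905 + 140)) = -2373284/(73*320069811/12905) = -2373284/73*12905/320069811 = -30627230020/23365096203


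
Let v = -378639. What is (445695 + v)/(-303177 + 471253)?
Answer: 16764/42019 ≈ 0.39896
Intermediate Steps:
(445695 + v)/(-303177 + 471253) = (445695 - 378639)/(-303177 + 471253) = 67056/168076 = 67056*(1/168076) = 16764/42019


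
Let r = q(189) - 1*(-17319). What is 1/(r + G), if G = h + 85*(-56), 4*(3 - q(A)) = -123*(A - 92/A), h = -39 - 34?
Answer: 252/4608017 ≈ 5.4687e-5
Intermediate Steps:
h = -73
q(A) = 3 - 2829/A + 123*A/4 (q(A) = 3 - (-123)*(A - 92/A)/4 = 3 - (-123*A + 11316/A)/4 = 3 + (-2829/A + 123*A/4) = 3 - 2829/A + 123*A/4)
G = -4833 (G = -73 + 85*(-56) = -73 - 4760 = -4833)
r = 5825933/252 (r = (3 - 2829/189 + (123/4)*189) - 1*(-17319) = (3 - 2829*1/189 + 23247/4) + 17319 = (3 - 943/63 + 23247/4) + 17319 = 1461545/252 + 17319 = 5825933/252 ≈ 23119.)
1/(r + G) = 1/(5825933/252 - 4833) = 1/(4608017/252) = 252/4608017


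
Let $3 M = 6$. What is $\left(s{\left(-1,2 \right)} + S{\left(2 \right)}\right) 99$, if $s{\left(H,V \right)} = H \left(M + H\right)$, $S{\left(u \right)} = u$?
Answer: $99$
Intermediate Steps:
$M = 2$ ($M = \frac{1}{3} \cdot 6 = 2$)
$s{\left(H,V \right)} = H \left(2 + H\right)$
$\left(s{\left(-1,2 \right)} + S{\left(2 \right)}\right) 99 = \left(- (2 - 1) + 2\right) 99 = \left(\left(-1\right) 1 + 2\right) 99 = \left(-1 + 2\right) 99 = 1 \cdot 99 = 99$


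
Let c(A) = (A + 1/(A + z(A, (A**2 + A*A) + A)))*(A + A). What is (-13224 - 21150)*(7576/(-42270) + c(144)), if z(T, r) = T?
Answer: -10043258591686/7045 ≈ -1.4256e+9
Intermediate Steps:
c(A) = 2*A*(A + 1/(2*A)) (c(A) = (A + 1/(A + A))*(A + A) = (A + 1/(2*A))*(2*A) = 2*A*(A + 1/(2*A)))
(-13224 - 21150)*(7576/(-42270) + c(144)) = (-13224 - 21150)*(7576/(-42270) + (1 + 2*144**2)) = -34374*(7576*(-1/42270) + (1 + 2*20736)) = -34374*(-3788/21135 + (1 + 41472)) = -34374*(-3788/21135 + 41473) = -34374*876528067/21135 = -10043258591686/7045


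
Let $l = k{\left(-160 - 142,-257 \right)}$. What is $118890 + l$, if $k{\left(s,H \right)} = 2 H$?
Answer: $118376$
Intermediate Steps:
$l = -514$ ($l = 2 \left(-257\right) = -514$)
$118890 + l = 118890 - 514 = 118376$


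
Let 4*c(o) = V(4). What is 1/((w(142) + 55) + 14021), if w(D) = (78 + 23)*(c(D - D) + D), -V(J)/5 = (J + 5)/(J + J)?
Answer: 32/904831 ≈ 3.5366e-5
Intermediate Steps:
V(J) = -5*(5 + J)/(2*J) (V(J) = -5*(J + 5)/(J + J) = -5*(5 + J)/(2*J))
c(o) = -45/32 (c(o) = ((5/2)*(-5 - 1*4)/4)/4 = ((5/2)*(¼)*(-5 - 4))/4 = ((5/2)*(¼)*(-9))/4 = (¼)*(-45/8) = -45/32)
w(D) = -4545/32 + 101*D (w(D) = (78 + 23)*(-45/32 + D) = 101*(-45/32 + D) = -4545/32 + 101*D)
1/((w(142) + 55) + 14021) = 1/(((-4545/32 + 101*142) + 55) + 14021) = 1/(((-4545/32 + 14342) + 55) + 14021) = 1/((454399/32 + 55) + 14021) = 1/(456159/32 + 14021) = 1/(904831/32) = 32/904831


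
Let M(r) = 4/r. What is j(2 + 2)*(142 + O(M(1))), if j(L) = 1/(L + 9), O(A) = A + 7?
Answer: 153/13 ≈ 11.769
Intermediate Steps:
O(A) = 7 + A
j(L) = 1/(9 + L)
j(2 + 2)*(142 + O(M(1))) = (142 + (7 + 4/1))/(9 + (2 + 2)) = (142 + (7 + 4*1))/(9 + 4) = (142 + (7 + 4))/13 = (142 + 11)/13 = (1/13)*153 = 153/13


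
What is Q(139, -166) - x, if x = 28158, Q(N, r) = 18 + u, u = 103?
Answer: -28037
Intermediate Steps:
Q(N, r) = 121 (Q(N, r) = 18 + 103 = 121)
Q(139, -166) - x = 121 - 1*28158 = 121 - 28158 = -28037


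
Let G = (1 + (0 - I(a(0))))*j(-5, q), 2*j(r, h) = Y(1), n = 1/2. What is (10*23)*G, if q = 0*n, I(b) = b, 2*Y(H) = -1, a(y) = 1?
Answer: 0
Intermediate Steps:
n = ½ (n = 1*(½) = ½ ≈ 0.50000)
Y(H) = -½ (Y(H) = (½)*(-1) = -½)
q = 0 (q = 0*(½) = 0)
j(r, h) = -¼ (j(r, h) = (½)*(-½) = -¼)
G = 0 (G = (1 + (0 - 1*1))*(-¼) = (1 + (0 - 1))*(-¼) = (1 - 1)*(-¼) = 0*(-¼) = 0)
(10*23)*G = (10*23)*0 = 230*0 = 0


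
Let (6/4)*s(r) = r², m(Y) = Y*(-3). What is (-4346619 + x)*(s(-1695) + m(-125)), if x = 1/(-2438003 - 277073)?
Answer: -3229748398982715375/387868 ≈ -8.3269e+12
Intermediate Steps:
m(Y) = -3*Y
x = -1/2715076 (x = 1/(-2715076) = -1/2715076 ≈ -3.6831e-7)
s(r) = 2*r²/3
(-4346619 + x)*(s(-1695) + m(-125)) = (-4346619 - 1/2715076)*((⅔)*(-1695)² - 3*(-125)) = -11801400928045*((⅔)*2873025 + 375)/2715076 = -11801400928045*(1915350 + 375)/2715076 = -11801400928045/2715076*1915725 = -3229748398982715375/387868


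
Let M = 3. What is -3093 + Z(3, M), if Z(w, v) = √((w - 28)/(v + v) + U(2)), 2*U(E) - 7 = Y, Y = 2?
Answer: -3093 + √3/3 ≈ -3092.4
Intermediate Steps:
U(E) = 9/2 (U(E) = 7/2 + (½)*2 = 7/2 + 1 = 9/2)
Z(w, v) = √(9/2 + (-28 + w)/(2*v)) (Z(w, v) = √((w - 28)/(v + v) + 9/2) = √((-28 + w)/((2*v)) + 9/2) = √((-28 + w)*(1/(2*v)) + 9/2) = √((-28 + w)/(2*v) + 9/2) = √(9/2 + (-28 + w)/(2*v)))
-3093 + Z(3, M) = -3093 + √2*√((-28 + 3 + 9*3)/3)/2 = -3093 + √2*√((-28 + 3 + 27)/3)/2 = -3093 + √2*√((⅓)*2)/2 = -3093 + √2*√(⅔)/2 = -3093 + √2*(√6/3)/2 = -3093 + √3/3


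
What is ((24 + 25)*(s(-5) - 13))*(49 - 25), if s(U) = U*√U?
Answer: -15288 - 5880*I*√5 ≈ -15288.0 - 13148.0*I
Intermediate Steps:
s(U) = U^(3/2)
((24 + 25)*(s(-5) - 13))*(49 - 25) = ((24 + 25)*((-5)^(3/2) - 13))*(49 - 25) = (49*(-5*I*√5 - 13))*24 = (49*(-13 - 5*I*√5))*24 = (-637 - 245*I*√5)*24 = -15288 - 5880*I*√5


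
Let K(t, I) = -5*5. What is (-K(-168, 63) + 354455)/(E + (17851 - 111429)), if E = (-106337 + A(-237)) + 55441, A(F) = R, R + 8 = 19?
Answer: -354480/144463 ≈ -2.4538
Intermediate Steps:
R = 11 (R = -8 + 19 = 11)
A(F) = 11
E = -50885 (E = (-106337 + 11) + 55441 = -106326 + 55441 = -50885)
K(t, I) = -25
(-K(-168, 63) + 354455)/(E + (17851 - 111429)) = (-1*(-25) + 354455)/(-50885 + (17851 - 111429)) = (25 + 354455)/(-50885 - 93578) = 354480/(-144463) = 354480*(-1/144463) = -354480/144463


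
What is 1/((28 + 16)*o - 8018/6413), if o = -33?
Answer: -6413/9319694 ≈ -0.00068811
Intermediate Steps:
1/((28 + 16)*o - 8018/6413) = 1/((28 + 16)*(-33) - 8018/6413) = 1/(44*(-33) - 8018*1/6413) = 1/(-1452 - 8018/6413) = 1/(-9319694/6413) = -6413/9319694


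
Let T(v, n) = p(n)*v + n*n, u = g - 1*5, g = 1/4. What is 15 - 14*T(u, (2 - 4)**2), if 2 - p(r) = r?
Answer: -342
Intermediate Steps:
p(r) = 2 - r
g = 1/4 ≈ 0.25000
u = -19/4 (u = 1/4 - 1*5 = 1/4 - 5 = -19/4 ≈ -4.7500)
T(v, n) = n**2 + v*(2 - n) (T(v, n) = (2 - n)*v + n*n = v*(2 - n) + n**2 = n**2 + v*(2 - n))
15 - 14*T(u, (2 - 4)**2) = 15 - 14*(((2 - 4)**2)**2 - 1*(-19/4)*(-2 + (2 - 4)**2)) = 15 - 14*(((-2)**2)**2 - 1*(-19/4)*(-2 + (-2)**2)) = 15 - 14*(4**2 - 1*(-19/4)*(-2 + 4)) = 15 - 14*(16 - 1*(-19/4)*2) = 15 - 14*(16 + 19/2) = 15 - 14*51/2 = 15 - 357 = -342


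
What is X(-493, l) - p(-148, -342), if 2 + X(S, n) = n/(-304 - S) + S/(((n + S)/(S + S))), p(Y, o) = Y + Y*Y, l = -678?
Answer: -1636041754/73773 ≈ -22177.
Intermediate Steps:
p(Y, o) = Y + Y²
X(S, n) = -2 + n/(-304 - S) + 2*S²/(S + n) (X(S, n) = -2 + (n/(-304 - S) + S/(((n + S)/(S + S)))) = -2 + (n/(-304 - S) + S/(((S + n)/((2*S))))) = -2 + (n/(-304 - S) + S/(((S + n)*(1/(2*S))))) = -2 + (n/(-304 - S) + S/(((S + n)/(2*S)))) = -2 + (n/(-304 - S) + S*(2*S/(S + n))) = -2 + (n/(-304 - S) + 2*S²/(S + n)) = -2 + n/(-304 - S) + 2*S²/(S + n))
X(-493, l) - p(-148, -342) = (-1*(-678)² - 608*(-493) - 608*(-678) + 2*(-493)³ + 606*(-493)² - 3*(-493)*(-678))/((-493)² + 304*(-493) + 304*(-678) - 493*(-678)) - (-148)*(1 - 148) = (-1*459684 + 299744 + 412224 + 2*(-119823157) + 606*243049 - 1002762)/(243049 - 149872 - 206112 + 334254) - (-148)*(-147) = (-459684 + 299744 + 412224 - 239646314 + 147287694 - 1002762)/221319 - 1*21756 = (1/221319)*(-93109098) - 21756 = -31036366/73773 - 21756 = -1636041754/73773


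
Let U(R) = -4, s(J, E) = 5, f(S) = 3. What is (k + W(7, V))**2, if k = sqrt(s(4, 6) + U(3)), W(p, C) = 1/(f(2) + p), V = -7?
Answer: 121/100 ≈ 1.2100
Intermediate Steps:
W(p, C) = 1/(3 + p)
k = 1 (k = sqrt(5 - 4) = sqrt(1) = 1)
(k + W(7, V))**2 = (1 + 1/(3 + 7))**2 = (1 + 1/10)**2 = (11/10)**2 = 121/100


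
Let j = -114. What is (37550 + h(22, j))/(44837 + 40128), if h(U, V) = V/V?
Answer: 37551/84965 ≈ 0.44196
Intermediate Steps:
h(U, V) = 1
(37550 + h(22, j))/(44837 + 40128) = (37550 + 1)/(44837 + 40128) = 37551/84965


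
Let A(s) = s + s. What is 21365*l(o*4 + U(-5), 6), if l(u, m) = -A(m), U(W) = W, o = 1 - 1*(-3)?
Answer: -256380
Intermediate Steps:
o = 4 (o = 1 + 3 = 4)
A(s) = 2*s
l(u, m) = -2*m
21365*l(o*4 + U(-5), 6) = 21365*(-2*6) = 21365*(-12) = -256380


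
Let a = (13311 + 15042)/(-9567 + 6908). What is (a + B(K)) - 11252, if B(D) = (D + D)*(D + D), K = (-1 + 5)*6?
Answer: -23821085/2659 ≈ -8958.7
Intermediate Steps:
K = 24 (K = 4*6 = 24)
a = -28353/2659 (a = 28353/(-2659) = 28353*(-1/2659) = -28353/2659 ≈ -10.663)
B(D) = 4*D**2 (B(D) = (2*D)*(2*D) = 4*D**2)
(a + B(K)) - 11252 = (-28353/2659 + 4*24**2) - 11252 = (-28353/2659 + 4*576) - 11252 = (-28353/2659 + 2304) - 11252 = 6097983/2659 - 11252 = -23821085/2659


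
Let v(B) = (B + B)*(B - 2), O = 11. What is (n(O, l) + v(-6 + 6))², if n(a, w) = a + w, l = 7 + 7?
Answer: 625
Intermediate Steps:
l = 14
v(B) = 2*B*(-2 + B) (v(B) = (2*B)*(-2 + B) = 2*B*(-2 + B))
(n(O, l) + v(-6 + 6))² = ((11 + 14) + 2*(-6 + 6)*(-2 + (-6 + 6)))² = (25 + 2*0*(-2 + 0))² = (25 + 2*0*(-2))² = (25 + 0)² = 25² = 625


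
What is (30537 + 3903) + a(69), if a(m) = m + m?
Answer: 34578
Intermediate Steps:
a(m) = 2*m
(30537 + 3903) + a(69) = (30537 + 3903) + 2*69 = 34440 + 138 = 34578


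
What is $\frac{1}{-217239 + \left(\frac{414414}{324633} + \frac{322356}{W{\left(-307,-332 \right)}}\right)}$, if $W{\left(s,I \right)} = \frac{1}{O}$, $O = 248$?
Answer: $\frac{108211}{8627343837477} \approx 1.2543 \cdot 10^{-8}$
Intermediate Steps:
$W{\left(s,I \right)} = \frac{1}{248}$
$\frac{1}{-217239 + \left(\frac{414414}{324633} + \frac{322356}{W{\left(-307,-332 \right)}}\right)} = \frac{1}{-217239 + \left(\frac{414414}{324633} + 322356 \frac{1}{\frac{1}{248}}\right)} = \frac{1}{-217239 + \left(414414 \cdot \frac{1}{324633} + 322356 \cdot 248\right)} = \frac{1}{-217239 + \left(\frac{138138}{108211} + 79944288\right)} = \frac{1}{-217239 + \frac{8650851486906}{108211}} = \frac{1}{\frac{8627343837477}{108211}} = \frac{108211}{8627343837477}$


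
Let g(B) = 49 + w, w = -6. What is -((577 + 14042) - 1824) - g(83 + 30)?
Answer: -12838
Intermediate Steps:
g(B) = 43 (g(B) = 49 - 6 = 43)
-((577 + 14042) - 1824) - g(83 + 30) = -((577 + 14042) - 1824) - 1*43 = -(14619 - 1824) - 43 = -1*12795 - 43 = -12795 - 43 = -12838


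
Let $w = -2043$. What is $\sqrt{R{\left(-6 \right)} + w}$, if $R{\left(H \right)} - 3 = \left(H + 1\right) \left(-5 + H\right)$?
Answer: $i \sqrt{1985} \approx 44.553 i$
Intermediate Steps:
$R{\left(H \right)} = 3 + \left(1 + H\right) \left(-5 + H\right)$ ($R{\left(H \right)} = 3 + \left(H + 1\right) \left(-5 + H\right) = 3 + \left(1 + H\right) \left(-5 + H\right)$)
$\sqrt{R{\left(-6 \right)} + w} = \sqrt{\left(-2 + \left(-6\right)^{2} - -24\right) - 2043} = \sqrt{\left(-2 + 36 + 24\right) - 2043} = \sqrt{58 - 2043} = \sqrt{-1985} = i \sqrt{1985}$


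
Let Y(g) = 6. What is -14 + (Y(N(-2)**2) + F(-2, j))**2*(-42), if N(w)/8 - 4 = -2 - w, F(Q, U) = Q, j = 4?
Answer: -686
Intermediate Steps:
N(w) = 16 - 8*w (N(w) = 32 + 8*(-2 - w) = 32 + (-16 - 8*w) = 16 - 8*w)
-14 + (Y(N(-2)**2) + F(-2, j))**2*(-42) = -14 + (6 - 2)**2*(-42) = -14 + 4**2*(-42) = -14 + 16*(-42) = -14 - 672 = -686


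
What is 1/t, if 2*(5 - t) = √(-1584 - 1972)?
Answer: 5/914 + I*√889/914 ≈ 0.0054705 + 0.032622*I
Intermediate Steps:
t = 5 - I*√889 (t = 5 - √(-1584 - 1972)/2 = 5 - I*√889 ≈ 5.0 - 29.816*I)
1/t = 1/(5 - I*√889)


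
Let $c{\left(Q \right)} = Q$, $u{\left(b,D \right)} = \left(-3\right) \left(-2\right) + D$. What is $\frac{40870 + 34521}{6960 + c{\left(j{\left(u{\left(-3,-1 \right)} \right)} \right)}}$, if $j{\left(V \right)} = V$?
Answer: $\frac{75391}{6965} \approx 10.824$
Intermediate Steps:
$u{\left(b,D \right)} = 6 + D$
$\frac{40870 + 34521}{6960 + c{\left(j{\left(u{\left(-3,-1 \right)} \right)} \right)}} = \frac{40870 + 34521}{6960 + \left(6 - 1\right)} = \frac{75391}{6960 + 5} = \frac{75391}{6965}$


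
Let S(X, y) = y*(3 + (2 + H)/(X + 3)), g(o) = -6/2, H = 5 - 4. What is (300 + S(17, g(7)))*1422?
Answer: 4131621/10 ≈ 4.1316e+5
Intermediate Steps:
H = 1
g(o) = -3 (g(o) = -6*½ = -3)
S(X, y) = y*(3 + 3/(3 + X)) (S(X, y) = y*(3 + (2 + 1)/(X + 3)) = y*(3 + 3/(3 + X)))
(300 + S(17, g(7)))*1422 = (300 + 3*(-3)*(4 + 17)/(3 + 17))*1422 = (300 + 3*(-3)*21/20)*1422 = (300 + 3*(-3)*(1/20)*21)*1422 = (300 - 189/20)*1422 = (5811/20)*1422 = 4131621/10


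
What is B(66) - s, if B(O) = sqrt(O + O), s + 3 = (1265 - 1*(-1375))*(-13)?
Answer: 34323 + 2*sqrt(33) ≈ 34335.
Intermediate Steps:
s = -34323 (s = -3 + (1265 - 1*(-1375))*(-13) = -3 + (1265 + 1375)*(-13) = -3 + 2640*(-13) = -3 - 34320 = -34323)
B(O) = sqrt(2)*sqrt(O) (B(O) = sqrt(2*O) = sqrt(2)*sqrt(O))
B(66) - s = sqrt(2)*sqrt(66) - 1*(-34323) = 2*sqrt(33) + 34323 = 34323 + 2*sqrt(33)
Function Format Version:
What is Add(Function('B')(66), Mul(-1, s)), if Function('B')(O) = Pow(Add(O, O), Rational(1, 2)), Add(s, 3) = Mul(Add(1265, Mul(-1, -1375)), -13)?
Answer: Add(34323, Mul(2, Pow(33, Rational(1, 2)))) ≈ 34335.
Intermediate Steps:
s = -34323 (s = Add(-3, Mul(Add(1265, Mul(-1, -1375)), -13)) = Add(-3, Mul(Add(1265, 1375), -13)) = Add(-3, Mul(2640, -13)) = Add(-3, -34320) = -34323)
Function('B')(O) = Mul(Pow(2, Rational(1, 2)), Pow(O, Rational(1, 2))) (Function('B')(O) = Pow(Mul(2, O), Rational(1, 2)) = Mul(Pow(2, Rational(1, 2)), Pow(O, Rational(1, 2))))
Add(Function('B')(66), Mul(-1, s)) = Add(Mul(Pow(2, Rational(1, 2)), Pow(66, Rational(1, 2))), Mul(-1, -34323)) = Add(Mul(2, Pow(33, Rational(1, 2))), 34323) = Add(34323, Mul(2, Pow(33, Rational(1, 2))))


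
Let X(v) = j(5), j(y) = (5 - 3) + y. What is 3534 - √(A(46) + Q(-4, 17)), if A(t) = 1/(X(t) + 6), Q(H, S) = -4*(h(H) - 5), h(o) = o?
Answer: 3534 - √6097/13 ≈ 3528.0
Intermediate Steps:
j(y) = 2 + y
Q(H, S) = 20 - 4*H (Q(H, S) = -4*(H - 5) = -4*(-5 + H) = 20 - 4*H)
X(v) = 7 (X(v) = 2 + 5 = 7)
A(t) = 1/13 (A(t) = 1/(7 + 6) = 1/13)
3534 - √(A(46) + Q(-4, 17)) = 3534 - √(1/13 + (20 - 4*(-4))) = 3534 - √(1/13 + (20 + 16)) = 3534 - √(1/13 + 36) = 3534 - √(469/13) = 3534 - √6097/13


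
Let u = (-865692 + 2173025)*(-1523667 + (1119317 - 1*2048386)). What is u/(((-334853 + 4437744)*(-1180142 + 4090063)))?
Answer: -246657131776/918391437047 ≈ -0.26858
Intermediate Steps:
u = -3206542713088 (u = 1307333*(-1523667 + (1119317 - 2048386)) = 1307333*(-1523667 - 929069) = 1307333*(-2452736) = -3206542713088)
u/(((-334853 + 4437744)*(-1180142 + 4090063))) = -3206542713088*1/((-1180142 + 4090063)*(-334853 + 4437744)) = -3206542713088/(4102891*2909921) = -3206542713088/11939088681611 = -3206542713088*1/11939088681611 = -246657131776/918391437047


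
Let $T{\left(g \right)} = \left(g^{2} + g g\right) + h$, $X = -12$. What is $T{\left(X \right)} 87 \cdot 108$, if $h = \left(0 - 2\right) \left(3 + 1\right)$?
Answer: $2630880$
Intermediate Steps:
$h = -8$ ($h = \left(-2\right) 4 = -8$)
$T{\left(g \right)} = -8 + 2 g^{2}$ ($T{\left(g \right)} = \left(g^{2} + g g\right) - 8 = \left(g^{2} + g^{2}\right) - 8 = 2 g^{2} - 8 = -8 + 2 g^{2}$)
$T{\left(X \right)} 87 \cdot 108 = \left(-8 + 2 \left(-12\right)^{2}\right) 87 \cdot 108 = \left(-8 + 2 \cdot 144\right) 87 \cdot 108 = \left(-8 + 288\right) 87 \cdot 108 = 280 \cdot 87 \cdot 108 = 24360 \cdot 108 = 2630880$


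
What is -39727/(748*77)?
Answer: -39727/57596 ≈ -0.68975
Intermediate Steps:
-39727/(748*77) = -39727/57596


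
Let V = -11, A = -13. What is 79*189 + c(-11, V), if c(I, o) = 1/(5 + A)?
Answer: 119447/8 ≈ 14931.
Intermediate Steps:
c(I, o) = -⅛ (c(I, o) = 1/(5 - 13) = 1/(-8) = -⅛)
79*189 + c(-11, V) = 79*189 - ⅛ = 14931 - ⅛ = 119447/8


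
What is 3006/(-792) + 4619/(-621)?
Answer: -306943/27324 ≈ -11.233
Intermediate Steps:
3006/(-792) + 4619/(-621) = 3006*(-1/792) + 4619*(-1/621) = -167/44 - 4619/621 = -306943/27324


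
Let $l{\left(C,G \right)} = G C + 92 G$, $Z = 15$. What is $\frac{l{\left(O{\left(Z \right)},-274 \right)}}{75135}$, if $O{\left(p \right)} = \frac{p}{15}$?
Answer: $- \frac{8494}{25045} \approx -0.33915$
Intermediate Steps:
$O{\left(p \right)} = \frac{p}{15}$ ($O{\left(p \right)} = p \frac{1}{15} = \frac{p}{15}$)
$l{\left(C,G \right)} = 92 G + C G$ ($l{\left(C,G \right)} = C G + 92 G = 92 G + C G$)
$\frac{l{\left(O{\left(Z \right)},-274 \right)}}{75135} = \frac{\left(-274\right) \left(92 + \frac{1}{15} \cdot 15\right)}{75135} = - 274 \left(92 + 1\right) \frac{1}{75135} = \left(-274\right) 93 \cdot \frac{1}{75135} = \left(-25482\right) \frac{1}{75135} = - \frac{8494}{25045}$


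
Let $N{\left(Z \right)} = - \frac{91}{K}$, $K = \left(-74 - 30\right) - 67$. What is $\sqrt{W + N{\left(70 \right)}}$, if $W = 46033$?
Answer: $\frac{\sqrt{149562946}}{57} \approx 214.55$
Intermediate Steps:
$K = -171$ ($K = -104 - 67 = -171$)
$N{\left(Z \right)} = \frac{91}{171}$ ($N{\left(Z \right)} = - \frac{91}{-171} = \left(-91\right) \left(- \frac{1}{171}\right) = \frac{91}{171}$)
$\sqrt{W + N{\left(70 \right)}} = \sqrt{46033 + \frac{91}{171}} = \sqrt{\frac{7871734}{171}} = \frac{\sqrt{149562946}}{57}$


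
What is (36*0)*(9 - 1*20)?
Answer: 0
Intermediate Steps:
(36*0)*(9 - 1*20) = 0*(9 - 20) = 0*(-11) = 0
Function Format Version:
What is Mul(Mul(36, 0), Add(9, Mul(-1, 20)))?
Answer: 0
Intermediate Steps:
Mul(Mul(36, 0), Add(9, Mul(-1, 20))) = Mul(0, Add(9, -20)) = Mul(0, -11) = 0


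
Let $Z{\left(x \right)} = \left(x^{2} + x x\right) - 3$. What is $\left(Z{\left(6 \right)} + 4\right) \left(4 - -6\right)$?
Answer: $730$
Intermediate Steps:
$Z{\left(x \right)} = -3 + 2 x^{2}$ ($Z{\left(x \right)} = \left(x^{2} + x^{2}\right) - 3 = 2 x^{2} - 3 = -3 + 2 x^{2}$)
$\left(Z{\left(6 \right)} + 4\right) \left(4 - -6\right) = \left(\left(-3 + 2 \cdot 6^{2}\right) + 4\right) \left(4 - -6\right) = \left(\left(-3 + 2 \cdot 36\right) + 4\right) \left(4 + 6\right) = \left(\left(-3 + 72\right) + 4\right) 10 = \left(69 + 4\right) 10 = 73 \cdot 10 = 730$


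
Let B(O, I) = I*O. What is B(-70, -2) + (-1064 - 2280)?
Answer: -3204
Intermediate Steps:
B(-70, -2) + (-1064 - 2280) = -2*(-70) + (-1064 - 2280) = 140 - 3344 = -3204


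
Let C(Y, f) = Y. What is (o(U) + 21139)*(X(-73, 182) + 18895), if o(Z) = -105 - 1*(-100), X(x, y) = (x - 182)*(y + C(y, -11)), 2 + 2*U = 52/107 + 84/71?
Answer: -1562330950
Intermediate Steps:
U = -1257/7597 (U = -1 + (52/107 + 84/71)/2 = -1 + (½)*(12680/7597) = -1 + 6340/7597 = -1257/7597 ≈ -0.16546)
X(x, y) = 2*y*(-182 + x) (X(x, y) = (x - 182)*(y + y) = (-182 + x)*(2*y) = 2*y*(-182 + x))
o(Z) = -5 (o(Z) = -105 + 100 = -5)
(o(U) + 21139)*(X(-73, 182) + 18895) = (-5 + 21139)*(2*182*(-182 - 73) + 18895) = 21134*(2*182*(-255) + 18895) = 21134*(-92820 + 18895) = 21134*(-73925) = -1562330950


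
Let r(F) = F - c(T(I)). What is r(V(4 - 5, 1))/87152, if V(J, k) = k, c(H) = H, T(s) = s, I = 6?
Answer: -5/87152 ≈ -5.7371e-5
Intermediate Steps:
r(F) = -6 + F (r(F) = F - 1*6 = F - 6 = -6 + F)
r(V(4 - 5, 1))/87152 = (-6 + 1)/87152 = -5*1/87152 = -5/87152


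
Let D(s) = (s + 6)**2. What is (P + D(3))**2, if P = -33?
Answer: 2304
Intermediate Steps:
D(s) = (6 + s)**2
(P + D(3))**2 = (-33 + (6 + 3)**2)**2 = (-33 + 9**2)**2 = (-33 + 81)**2 = 48**2 = 2304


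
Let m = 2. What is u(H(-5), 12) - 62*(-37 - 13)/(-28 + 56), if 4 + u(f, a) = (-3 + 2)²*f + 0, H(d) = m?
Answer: 761/7 ≈ 108.71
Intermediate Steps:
H(d) = 2
u(f, a) = -4 + f (u(f, a) = -4 + ((-3 + 2)²*f + 0) = -4 + ((-1)²*f + 0) = -4 + (1*f + 0) = -4 + (f + 0) = -4 + f)
u(H(-5), 12) - 62*(-37 - 13)/(-28 + 56) = (-4 + 2) - 62*(-37 - 13)/(-28 + 56) = -2 - (-3100)/28 = -2 - 62*(-25/14) = -2 + 775/7 = 761/7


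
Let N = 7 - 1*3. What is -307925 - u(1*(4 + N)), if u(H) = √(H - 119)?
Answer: -307925 - I*√111 ≈ -3.0793e+5 - 10.536*I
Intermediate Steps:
N = 4 (N = 7 - 3 = 4)
u(H) = √(-119 + H)
-307925 - u(1*(4 + N)) = -307925 - √(-119 + 1*(4 + 4)) = -307925 - √(-119 + 1*8) = -307925 - √(-119 + 8) = -307925 - √(-111) = -307925 - I*√111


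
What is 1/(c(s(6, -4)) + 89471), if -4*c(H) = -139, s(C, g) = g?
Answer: 4/358023 ≈ 1.1172e-5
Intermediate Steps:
c(H) = 139/4 (c(H) = -1/4*(-139) = 139/4)
1/(c(s(6, -4)) + 89471) = 1/(139/4 + 89471) = 1/(358023/4) = 4/358023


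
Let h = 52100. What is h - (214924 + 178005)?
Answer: -340829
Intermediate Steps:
h - (214924 + 178005) = 52100 - (214924 + 178005) = 52100 - 1*392929 = 52100 - 392929 = -340829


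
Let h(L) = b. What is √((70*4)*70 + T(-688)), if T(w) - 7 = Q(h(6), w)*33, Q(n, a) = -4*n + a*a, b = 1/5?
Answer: √390998315/5 ≈ 3954.7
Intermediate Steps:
b = ⅕ ≈ 0.20000
h(L) = ⅕
Q(n, a) = a² - 4*n (Q(n, a) = -4*n + a² = a² - 4*n)
T(w) = -97/5 + 33*w² (T(w) = 7 + (w² - 4*⅕)*33 = 7 + (w² - ⅘)*33 = 7 + (-⅘ + w²)*33 = 7 + (-132/5 + 33*w²) = -97/5 + 33*w²)
√((70*4)*70 + T(-688)) = √((70*4)*70 + (-97/5 + 33*(-688)²)) = √(280*70 + (-97/5 + 33*473344)) = √(19600 + (-97/5 + 15620352)) = √(19600 + 78101663/5) = √(78199663/5) = √390998315/5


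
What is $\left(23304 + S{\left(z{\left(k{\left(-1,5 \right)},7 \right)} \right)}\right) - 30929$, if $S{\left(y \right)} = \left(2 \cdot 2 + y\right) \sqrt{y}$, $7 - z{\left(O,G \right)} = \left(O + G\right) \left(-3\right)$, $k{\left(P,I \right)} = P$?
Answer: $-7480$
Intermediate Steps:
$z{\left(O,G \right)} = 7 + 3 G + 3 O$ ($z{\left(O,G \right)} = 7 - \left(O + G\right) \left(-3\right) = 7 - \left(G + O\right) \left(-3\right) = 7 - \left(- 3 G - 3 O\right) = 7 + \left(3 G + 3 O\right) = 7 + 3 G + 3 O$)
$S{\left(y \right)} = \sqrt{y} \left(4 + y\right)$ ($S{\left(y \right)} = \left(4 + y\right) \sqrt{y} = \sqrt{y} \left(4 + y\right)$)
$\left(23304 + S{\left(z{\left(k{\left(-1,5 \right)},7 \right)} \right)}\right) - 30929 = \left(23304 + \sqrt{7 + 3 \cdot 7 + 3 \left(-1\right)} \left(4 + \left(7 + 3 \cdot 7 + 3 \left(-1\right)\right)\right)\right) - 30929 = \left(23304 + \sqrt{7 + 21 - 3} \left(4 + \left(7 + 21 - 3\right)\right)\right) - 30929 = \left(23304 + \sqrt{25} \left(4 + 25\right)\right) - 30929 = \left(23304 + 5 \cdot 29\right) - 30929 = \left(23304 + 145\right) - 30929 = 23449 - 30929 = -7480$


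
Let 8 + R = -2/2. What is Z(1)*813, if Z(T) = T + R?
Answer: -6504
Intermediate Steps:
R = -9 (R = -8 - 2/2 = -8 - 2*1/2 = -8 - 1 = -9)
Z(T) = -9 + T (Z(T) = T - 9 = -9 + T)
Z(1)*813 = (-9 + 1)*813 = -8*813 = -6504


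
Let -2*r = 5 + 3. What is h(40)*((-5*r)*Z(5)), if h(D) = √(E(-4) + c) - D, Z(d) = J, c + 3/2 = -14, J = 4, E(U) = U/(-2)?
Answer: -3200 + 120*I*√6 ≈ -3200.0 + 293.94*I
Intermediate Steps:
E(U) = -U/2 (E(U) = U*(-½) = -U/2)
r = -4 (r = -(5 + 3)/2 = -½*8 = -4)
c = -31/2 (c = -3/2 - 14 = -31/2 ≈ -15.500)
Z(d) = 4
h(D) = -D + 3*I*√6/2 (h(D) = √(-½*(-4) - 31/2) - D = √(2 - 31/2) - D = √(-27/2) - D = 3*I*√6/2 - D = -D + 3*I*√6/2)
h(40)*((-5*r)*Z(5)) = (-1*40 + 3*I*√6/2)*(-5*(-4)*4) = (-40 + 3*I*√6/2)*(20*4) = (-40 + 3*I*√6/2)*80 = -3200 + 120*I*√6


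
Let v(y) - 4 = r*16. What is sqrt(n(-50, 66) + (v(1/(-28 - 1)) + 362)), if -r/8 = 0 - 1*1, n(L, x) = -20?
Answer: sqrt(474) ≈ 21.772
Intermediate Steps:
r = 8 (r = -8*(0 - 1*1) = -8*(0 - 1) = -8*(-1) = 8)
v(y) = 132 (v(y) = 4 + 8*16 = 4 + 128 = 132)
sqrt(n(-50, 66) + (v(1/(-28 - 1)) + 362)) = sqrt(-20 + (132 + 362)) = sqrt(-20 + 494) = sqrt(474)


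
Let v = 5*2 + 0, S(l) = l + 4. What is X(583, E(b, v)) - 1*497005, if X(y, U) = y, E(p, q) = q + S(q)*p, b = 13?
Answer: -496422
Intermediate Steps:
S(l) = 4 + l
v = 10 (v = 10 + 0 = 10)
E(p, q) = q + p*(4 + q) (E(p, q) = q + (4 + q)*p = q + p*(4 + q))
X(583, E(b, v)) - 1*497005 = 583 - 1*497005 = 583 - 497005 = -496422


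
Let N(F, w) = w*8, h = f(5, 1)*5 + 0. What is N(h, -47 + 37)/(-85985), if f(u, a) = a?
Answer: 16/17197 ≈ 0.00093039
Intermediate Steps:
h = 5 (h = 1*5 + 0 = 5 + 0 = 5)
N(F, w) = 8*w
N(h, -47 + 37)/(-85985) = (8*(-47 + 37))/(-85985) = (8*(-10))*(-1/85985) = -80*(-1/85985) = 16/17197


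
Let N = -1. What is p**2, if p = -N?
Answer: 1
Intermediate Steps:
p = 1 (p = -1*(-1) = 1)
p**2 = 1**2 = 1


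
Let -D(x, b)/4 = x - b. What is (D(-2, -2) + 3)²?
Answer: 9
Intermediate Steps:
D(x, b) = -4*x + 4*b (D(x, b) = -4*(x - b) = -4*x + 4*b)
(D(-2, -2) + 3)² = ((-4*(-2) + 4*(-2)) + 3)² = ((8 - 8) + 3)² = (0 + 3)² = 3² = 9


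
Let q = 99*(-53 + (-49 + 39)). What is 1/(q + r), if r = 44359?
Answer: 1/38122 ≈ 2.6232e-5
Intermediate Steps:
q = -6237 (q = 99*(-53 - 10) = 99*(-63) = -6237)
1/(q + r) = 1/(-6237 + 44359) = 1/38122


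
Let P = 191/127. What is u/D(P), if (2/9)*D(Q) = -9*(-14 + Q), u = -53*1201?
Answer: -16167862/128547 ≈ -125.77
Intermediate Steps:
P = 191/127 (P = 191*(1/127) = 191/127 ≈ 1.5039)
u = -63653
D(Q) = 567 - 81*Q/2 (D(Q) = 9*(-9*(-14 + Q))/2 = 9*(126 - 9*Q)/2 = 567 - 81*Q/2)
u/D(P) = -63653/(567 - 81/2*191/127) = -63653/(567 - 15471/254) = -63653/128547/254 = -63653*254/128547 = -16167862/128547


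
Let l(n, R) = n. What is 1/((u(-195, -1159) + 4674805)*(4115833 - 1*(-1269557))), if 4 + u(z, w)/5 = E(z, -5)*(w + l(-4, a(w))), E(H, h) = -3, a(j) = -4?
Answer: 1/25269488519700 ≈ 3.9573e-14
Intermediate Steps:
u(z, w) = 40 - 15*w (u(z, w) = -20 + 5*(-3*(w - 4)) = -20 + 5*(-3*(-4 + w)) = -20 + 5*(12 - 3*w) = -20 + (60 - 15*w) = 40 - 15*w)
1/((u(-195, -1159) + 4674805)*(4115833 - 1*(-1269557))) = 1/(((40 - 15*(-1159)) + 4674805)*(4115833 - 1*(-1269557))) = 1/(((40 + 17385) + 4674805)*(4115833 + 1269557)) = 1/((17425 + 4674805)*5385390) = (1/5385390)/4692230 = (1/4692230)*(1/5385390) = 1/25269488519700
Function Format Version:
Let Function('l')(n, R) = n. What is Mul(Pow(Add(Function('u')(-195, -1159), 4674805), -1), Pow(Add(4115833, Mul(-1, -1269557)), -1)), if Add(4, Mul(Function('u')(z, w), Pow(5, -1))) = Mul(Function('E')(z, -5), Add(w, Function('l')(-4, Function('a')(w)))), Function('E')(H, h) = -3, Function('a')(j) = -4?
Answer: Rational(1, 25269488519700) ≈ 3.9573e-14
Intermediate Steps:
Function('u')(z, w) = Add(40, Mul(-15, w)) (Function('u')(z, w) = Add(-20, Mul(5, Mul(-3, Add(w, -4)))) = Add(-20, Mul(5, Mul(-3, Add(-4, w)))) = Add(-20, Mul(5, Add(12, Mul(-3, w)))) = Add(-20, Add(60, Mul(-15, w))) = Add(40, Mul(-15, w)))
Mul(Pow(Add(Function('u')(-195, -1159), 4674805), -1), Pow(Add(4115833, Mul(-1, -1269557)), -1)) = Mul(Pow(Add(Add(40, Mul(-15, -1159)), 4674805), -1), Pow(Add(4115833, Mul(-1, -1269557)), -1)) = Mul(Pow(Add(Add(40, 17385), 4674805), -1), Pow(Add(4115833, 1269557), -1)) = Mul(Pow(Add(17425, 4674805), -1), Pow(5385390, -1)) = Mul(Pow(4692230, -1), Rational(1, 5385390)) = Mul(Rational(1, 4692230), Rational(1, 5385390)) = Rational(1, 25269488519700)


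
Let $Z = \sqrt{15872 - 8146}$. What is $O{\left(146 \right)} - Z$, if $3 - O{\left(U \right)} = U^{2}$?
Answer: $-21313 - \sqrt{7726} \approx -21401.0$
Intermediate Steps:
$O{\left(U \right)} = 3 - U^{2}$
$Z = \sqrt{7726} \approx 87.898$
$O{\left(146 \right)} - Z = \left(3 - 146^{2}\right) - \sqrt{7726} = \left(3 - 21316\right) - \sqrt{7726} = -21313 - \sqrt{7726}$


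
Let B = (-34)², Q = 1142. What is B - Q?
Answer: 14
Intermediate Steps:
B = 1156
B - Q = 1156 - 1*1142 = 1156 - 1142 = 14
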